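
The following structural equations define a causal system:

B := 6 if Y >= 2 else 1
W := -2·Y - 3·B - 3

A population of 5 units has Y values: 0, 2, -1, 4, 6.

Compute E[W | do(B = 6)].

Under do(B=6), B's equation is replaced by B=6 for every unit. Per-unit W: -21, -25, -19, -29, -33. Mean = -25.4.

-25.4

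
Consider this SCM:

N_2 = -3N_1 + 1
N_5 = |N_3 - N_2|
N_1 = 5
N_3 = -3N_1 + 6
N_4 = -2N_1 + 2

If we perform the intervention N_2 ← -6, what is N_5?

3

do(N_2=-6) replaces the equation N_2 = -3N_1 + 1 with the constant N_2 = -6.
N_3 = -3N_1 + 6  [with N_1=5]  = -9
N_5 = |N_3 - N_2|  [with N_3=-9, N_2=-6]  = 3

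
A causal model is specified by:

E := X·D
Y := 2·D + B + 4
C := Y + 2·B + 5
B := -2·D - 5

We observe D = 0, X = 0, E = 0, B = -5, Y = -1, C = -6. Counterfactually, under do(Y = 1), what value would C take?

The intervention breaks the incoming arrows to Y: Y := 2·D + B + 4 no longer applies, and Y = 1.
B = -2·D - 5  [with D=0]  = -5
C = Y + 2·B + 5  [with Y=1, B=-5]  = -4

-4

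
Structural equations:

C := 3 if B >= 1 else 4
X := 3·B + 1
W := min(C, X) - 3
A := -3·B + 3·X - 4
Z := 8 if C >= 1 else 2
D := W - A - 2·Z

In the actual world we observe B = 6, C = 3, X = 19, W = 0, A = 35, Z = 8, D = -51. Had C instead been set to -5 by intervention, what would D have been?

Under do(C=-5), the mechanism C := 3 if B >= 1 else 4 is discarded; C is fixed at -5.
X = 3·B + 1  [with B=6]  = 19
W = min(C, X) - 3  [with C=-5, X=19]  = -8
A = -3·B + 3·X - 4  [with B=6, X=19]  = 35
Z = 8 if C >= 1 else 2  [with C=-5]  = 2
D = W - A - 2·Z  [with W=-8, A=35, Z=2]  = -47

-47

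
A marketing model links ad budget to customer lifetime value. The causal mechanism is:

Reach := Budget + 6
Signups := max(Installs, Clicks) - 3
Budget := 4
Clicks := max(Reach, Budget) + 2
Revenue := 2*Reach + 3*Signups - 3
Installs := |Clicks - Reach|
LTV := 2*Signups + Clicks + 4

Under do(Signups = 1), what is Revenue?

20

The intervention breaks the incoming arrows to Signups: Signups := max(Installs, Clicks) - 3 no longer applies, and Signups = 1.
Reach = Budget + 6  [with Budget=4]  = 10
Revenue = 2*Reach + 3*Signups - 3  [with Reach=10, Signups=1]  = 20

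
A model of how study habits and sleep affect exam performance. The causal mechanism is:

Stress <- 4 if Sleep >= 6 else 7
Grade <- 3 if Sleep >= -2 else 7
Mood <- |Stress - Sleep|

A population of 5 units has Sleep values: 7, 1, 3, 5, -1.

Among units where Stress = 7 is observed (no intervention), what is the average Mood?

5

Conditioning on Stress=7 selects the 4 unit(s) with Sleep ∈ {1, 3, 5, -1}. Their Mood values: 6, 4, 2, 8. Mean = 5.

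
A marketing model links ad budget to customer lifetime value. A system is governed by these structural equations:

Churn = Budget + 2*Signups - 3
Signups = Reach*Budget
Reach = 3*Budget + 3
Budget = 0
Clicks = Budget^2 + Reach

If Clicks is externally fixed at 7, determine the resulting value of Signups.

The intervention breaks the incoming arrows to Clicks: Clicks = Budget^2 + Reach no longer applies, and Clicks = 7.
Signups is not downstream of the intervention, so its value is determined by the original equations.
Reach = 3*Budget + 3  [with Budget=0]  = 3
Signups = Reach*Budget  [with Reach=3, Budget=0]  = 0

0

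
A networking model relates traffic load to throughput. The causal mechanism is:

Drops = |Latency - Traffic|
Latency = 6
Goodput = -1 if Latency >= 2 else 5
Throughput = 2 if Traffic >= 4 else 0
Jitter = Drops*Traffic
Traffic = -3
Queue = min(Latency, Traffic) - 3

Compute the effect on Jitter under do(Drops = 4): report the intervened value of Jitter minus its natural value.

15

Intervening sets Drops = 4 and removes its equation (Drops = |Latency - Traffic|).
Jitter = Drops*Traffic  [with Drops=4, Traffic=-3]  = -12
Without intervention: Drops = |Latency - Traffic|  [with Latency=6, Traffic=-3]  = 9; Jitter = Drops*Traffic  [with Drops=9, Traffic=-3]  = -27.
Change = -12 − (-27) = 15.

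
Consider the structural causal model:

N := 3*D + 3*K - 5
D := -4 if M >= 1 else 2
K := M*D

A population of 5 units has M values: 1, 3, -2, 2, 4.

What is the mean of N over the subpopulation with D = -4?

Conditioning on D=-4 selects the 4 unit(s) with M ∈ {1, 3, 2, 4}. Their N values: -29, -53, -41, -65. Mean = -47.

-47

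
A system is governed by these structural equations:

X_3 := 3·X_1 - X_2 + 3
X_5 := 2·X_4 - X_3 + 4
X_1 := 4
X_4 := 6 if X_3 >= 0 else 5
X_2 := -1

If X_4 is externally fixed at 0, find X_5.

Intervening sets X_4 = 0 and removes its equation (X_4 := 6 if X_3 >= 0 else 5).
X_3 = 3·X_1 - X_2 + 3  [with X_1=4, X_2=-1]  = 16
X_5 = 2·X_4 - X_3 + 4  [with X_4=0, X_3=16]  = -12

-12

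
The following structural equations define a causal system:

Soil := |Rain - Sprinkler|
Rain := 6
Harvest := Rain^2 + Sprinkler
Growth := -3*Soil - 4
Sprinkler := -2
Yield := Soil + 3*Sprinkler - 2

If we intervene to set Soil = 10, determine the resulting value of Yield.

do(Soil=10) replaces the equation Soil := |Rain - Sprinkler| with the constant Soil = 10.
Yield = Soil + 3*Sprinkler - 2  [with Soil=10, Sprinkler=-2]  = 2

2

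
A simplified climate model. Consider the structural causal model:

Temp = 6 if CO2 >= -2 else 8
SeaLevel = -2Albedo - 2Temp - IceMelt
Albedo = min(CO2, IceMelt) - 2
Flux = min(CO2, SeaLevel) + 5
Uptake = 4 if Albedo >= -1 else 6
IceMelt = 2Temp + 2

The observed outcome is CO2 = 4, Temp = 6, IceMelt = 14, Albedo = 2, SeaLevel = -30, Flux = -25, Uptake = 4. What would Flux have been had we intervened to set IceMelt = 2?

-9

The intervention breaks the incoming arrows to IceMelt: IceMelt = 2Temp + 2 no longer applies, and IceMelt = 2.
Temp = 6 if CO2 >= -2 else 8  [with CO2=4]  = 6
Albedo = min(CO2, IceMelt) - 2  [with CO2=4, IceMelt=2]  = 0
SeaLevel = -2Albedo - 2Temp - IceMelt  [with Albedo=0, Temp=6, IceMelt=2]  = -14
Flux = min(CO2, SeaLevel) + 5  [with CO2=4, SeaLevel=-14]  = -9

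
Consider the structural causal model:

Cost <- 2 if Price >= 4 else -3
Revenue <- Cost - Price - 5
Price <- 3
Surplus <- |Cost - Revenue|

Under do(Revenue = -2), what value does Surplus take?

1

The intervention breaks the incoming arrows to Revenue: Revenue <- Cost - Price - 5 no longer applies, and Revenue = -2.
Cost = 2 if Price >= 4 else -3  [with Price=3]  = -3
Surplus = |Cost - Revenue|  [with Cost=-3, Revenue=-2]  = 1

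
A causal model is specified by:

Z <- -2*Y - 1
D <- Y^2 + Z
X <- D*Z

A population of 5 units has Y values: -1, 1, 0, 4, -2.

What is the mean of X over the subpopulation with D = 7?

-21

Conditioning on D=7 selects the 2 unit(s) with Y ∈ {4, -2}. Their X values: -63, 21. Mean = -21.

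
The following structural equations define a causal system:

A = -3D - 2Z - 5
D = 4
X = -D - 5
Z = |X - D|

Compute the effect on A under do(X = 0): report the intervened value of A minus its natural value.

18

Under do(X=0), the mechanism X = -D - 5 is discarded; X is fixed at 0.
Z = |X - D|  [with X=0, D=4]  = 4
A = -3D - 2Z - 5  [with D=4, Z=4]  = -25
Without intervention: X = -D - 5  [with D=4]  = -9; Z = |X - D|  [with X=-9, D=4]  = 13; A = -3D - 2Z - 5  [with D=4, Z=13]  = -43.
Change = -25 − (-43) = 18.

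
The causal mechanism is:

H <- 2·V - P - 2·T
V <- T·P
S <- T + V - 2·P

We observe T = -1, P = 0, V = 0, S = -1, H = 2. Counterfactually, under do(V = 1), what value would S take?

The intervention breaks the incoming arrows to V: V <- T·P no longer applies, and V = 1.
S = T + V - 2·P  [with T=-1, V=1, P=0]  = 0

0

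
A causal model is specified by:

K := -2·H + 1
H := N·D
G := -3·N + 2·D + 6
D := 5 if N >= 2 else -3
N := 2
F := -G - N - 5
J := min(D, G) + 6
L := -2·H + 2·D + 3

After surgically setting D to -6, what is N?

2

Under do(D=-6), the mechanism D := 5 if N >= 2 else -3 is discarded; D is fixed at -6.
N is not downstream of the intervention, so its value is determined by the original equations.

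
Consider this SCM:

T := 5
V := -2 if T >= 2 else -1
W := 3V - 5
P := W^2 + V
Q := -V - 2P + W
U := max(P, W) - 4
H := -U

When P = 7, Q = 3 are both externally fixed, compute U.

3

The joint intervention fixes P = 7, Q = 3, removing each variable's own equation.
V = -2 if T >= 2 else -1  [with T=5]  = -2
W = 3V - 5  [with V=-2]  = -11
U = max(P, W) - 4  [with P=7, W=-11]  = 3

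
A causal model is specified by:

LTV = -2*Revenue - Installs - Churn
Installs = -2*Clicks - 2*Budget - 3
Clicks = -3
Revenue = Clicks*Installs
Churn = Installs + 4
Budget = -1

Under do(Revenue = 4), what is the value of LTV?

-22

The intervention breaks the incoming arrows to Revenue: Revenue = Clicks*Installs no longer applies, and Revenue = 4.
Installs = -2*Clicks - 2*Budget - 3  [with Clicks=-3, Budget=-1]  = 5
Churn = Installs + 4  [with Installs=5]  = 9
LTV = -2*Revenue - Installs - Churn  [with Revenue=4, Installs=5, Churn=9]  = -22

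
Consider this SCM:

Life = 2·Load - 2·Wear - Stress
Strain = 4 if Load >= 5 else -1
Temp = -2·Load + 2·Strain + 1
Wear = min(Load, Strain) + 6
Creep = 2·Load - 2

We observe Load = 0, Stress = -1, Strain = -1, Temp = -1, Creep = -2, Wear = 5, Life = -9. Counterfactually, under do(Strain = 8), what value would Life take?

-11

The intervention breaks the incoming arrows to Strain: Strain = 4 if Load >= 5 else -1 no longer applies, and Strain = 8.
Wear = min(Load, Strain) + 6  [with Load=0, Strain=8]  = 6
Life = 2·Load - 2·Wear - Stress  [with Load=0, Wear=6, Stress=-1]  = -11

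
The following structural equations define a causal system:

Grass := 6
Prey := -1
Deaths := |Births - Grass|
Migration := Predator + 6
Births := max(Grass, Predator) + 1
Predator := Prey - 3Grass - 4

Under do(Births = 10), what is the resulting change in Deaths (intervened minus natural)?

Intervening sets Births = 10 and removes its equation (Births := max(Grass, Predator) + 1).
Deaths = |Births - Grass|  [with Births=10, Grass=6]  = 4
Without intervention: Predator = Prey - 3Grass - 4  [with Prey=-1, Grass=6]  = -23; Births = max(Grass, Predator) + 1  [with Grass=6, Predator=-23]  = 7; Deaths = |Births - Grass|  [with Births=7, Grass=6]  = 1.
Change = 4 − 1 = 3.

3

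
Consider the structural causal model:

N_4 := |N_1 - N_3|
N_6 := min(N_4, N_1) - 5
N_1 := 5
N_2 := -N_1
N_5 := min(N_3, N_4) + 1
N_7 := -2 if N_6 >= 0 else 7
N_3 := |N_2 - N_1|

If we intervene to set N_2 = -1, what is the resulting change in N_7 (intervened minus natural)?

9

Under do(N_2=-1), the mechanism N_2 := -N_1 is discarded; N_2 is fixed at -1.
N_3 = |N_2 - N_1|  [with N_2=-1, N_1=5]  = 6
N_4 = |N_1 - N_3|  [with N_1=5, N_3=6]  = 1
N_6 = min(N_4, N_1) - 5  [with N_4=1, N_1=5]  = -4
N_7 = -2 if N_6 >= 0 else 7  [with N_6=-4]  = 7
Without intervention: N_2 = -N_1  [with N_1=5]  = -5; N_3 = |N_2 - N_1|  [with N_2=-5, N_1=5]  = 10; N_4 = |N_1 - N_3|  [with N_1=5, N_3=10]  = 5; N_6 = min(N_4, N_1) - 5  [with N_4=5, N_1=5]  = 0; N_7 = -2 if N_6 >= 0 else 7  [with N_6=0]  = -2.
Change = 7 − (-2) = 9.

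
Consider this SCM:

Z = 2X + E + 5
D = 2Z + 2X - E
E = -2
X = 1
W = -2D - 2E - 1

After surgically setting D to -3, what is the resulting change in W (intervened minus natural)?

Intervening sets D = -3 and removes its equation (D = 2Z + 2X - E).
W = -2D - 2E - 1  [with D=-3, E=-2]  = 9
Without intervention: Z = 2X + E + 5  [with X=1, E=-2]  = 5; D = 2Z + 2X - E  [with Z=5, X=1, E=-2]  = 14; W = -2D - 2E - 1  [with D=14, E=-2]  = -25.
Change = 9 − (-25) = 34.

34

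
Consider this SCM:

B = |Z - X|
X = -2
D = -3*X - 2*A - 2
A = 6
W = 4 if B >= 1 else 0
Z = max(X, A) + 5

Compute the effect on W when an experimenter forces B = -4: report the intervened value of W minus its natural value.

-4

The intervention breaks the incoming arrows to B: B = |Z - X| no longer applies, and B = -4.
W = 4 if B >= 1 else 0  [with B=-4]  = 0
Without intervention: Z = max(X, A) + 5  [with X=-2, A=6]  = 11; B = |Z - X|  [with Z=11, X=-2]  = 13; W = 4 if B >= 1 else 0  [with B=13]  = 4.
Change = 0 − 4 = -4.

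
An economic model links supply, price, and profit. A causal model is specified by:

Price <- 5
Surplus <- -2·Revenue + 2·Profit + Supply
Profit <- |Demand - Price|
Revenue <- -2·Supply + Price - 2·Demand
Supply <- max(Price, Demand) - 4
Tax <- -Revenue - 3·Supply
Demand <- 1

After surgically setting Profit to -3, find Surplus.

-7

Intervening sets Profit = -3 and removes its equation (Profit <- |Demand - Price|).
Supply = max(Price, Demand) - 4  [with Price=5, Demand=1]  = 1
Revenue = -2·Supply + Price - 2·Demand  [with Supply=1, Price=5, Demand=1]  = 1
Surplus = -2·Revenue + 2·Profit + Supply  [with Revenue=1, Profit=-3, Supply=1]  = -7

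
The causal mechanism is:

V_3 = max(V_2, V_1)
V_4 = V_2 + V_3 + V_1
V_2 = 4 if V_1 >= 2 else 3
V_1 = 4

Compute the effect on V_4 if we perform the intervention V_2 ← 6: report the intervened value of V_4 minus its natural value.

Under do(V_2=6), the mechanism V_2 = 4 if V_1 >= 2 else 3 is discarded; V_2 is fixed at 6.
V_3 = max(V_2, V_1)  [with V_2=6, V_1=4]  = 6
V_4 = V_2 + V_3 + V_1  [with V_2=6, V_3=6, V_1=4]  = 16
Without intervention: V_2 = 4 if V_1 >= 2 else 3  [with V_1=4]  = 4; V_3 = max(V_2, V_1)  [with V_2=4, V_1=4]  = 4; V_4 = V_2 + V_3 + V_1  [with V_2=4, V_3=4, V_1=4]  = 12.
Change = 16 − 12 = 4.

4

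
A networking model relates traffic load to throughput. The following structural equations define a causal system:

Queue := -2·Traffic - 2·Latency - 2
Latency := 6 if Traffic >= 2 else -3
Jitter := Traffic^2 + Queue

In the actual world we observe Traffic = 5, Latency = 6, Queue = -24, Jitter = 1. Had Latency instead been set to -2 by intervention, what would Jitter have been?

Under do(Latency=-2), the mechanism Latency := 6 if Traffic >= 2 else -3 is discarded; Latency is fixed at -2.
Queue = -2·Traffic - 2·Latency - 2  [with Traffic=5, Latency=-2]  = -8
Jitter = Traffic^2 + Queue  [with Traffic=5, Queue=-8]  = 17

17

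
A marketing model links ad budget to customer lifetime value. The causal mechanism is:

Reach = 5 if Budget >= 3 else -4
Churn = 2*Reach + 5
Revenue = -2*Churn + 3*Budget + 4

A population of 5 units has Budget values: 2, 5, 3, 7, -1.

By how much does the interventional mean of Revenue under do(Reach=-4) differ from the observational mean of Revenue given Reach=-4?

8.1

do(Reach=-4) breaks Reach's dependence on Budget. With Reach=-4 fixed, Revenue across the units is 16, 25, 19, 31, 7, mean 19.6.
Conditioning on Reach=-4 selects the 2 unit(s) with Budget ∈ {2, -1}. Their Revenue values: 16, 7. Mean = 11.5.
Difference = 19.6 − 11.5 = 8.1.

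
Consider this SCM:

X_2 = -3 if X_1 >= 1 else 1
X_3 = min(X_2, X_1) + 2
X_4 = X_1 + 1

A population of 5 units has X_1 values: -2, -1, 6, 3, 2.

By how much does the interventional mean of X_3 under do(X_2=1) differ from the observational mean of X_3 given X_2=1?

1.5

Every unit gets X_2=1 under the intervention. X_3 values become 0, 1, 3, 3, 3; E[X_3|do(X_2=1)] = 2.
Observing X_2=1 restricts to units where X_2's equation naturally yields 1: X_1 ∈ {-2, -1}. In that subpopulation X_3 = 0, 1, mean 0.5.
Difference = 2 − 0.5 = 1.5.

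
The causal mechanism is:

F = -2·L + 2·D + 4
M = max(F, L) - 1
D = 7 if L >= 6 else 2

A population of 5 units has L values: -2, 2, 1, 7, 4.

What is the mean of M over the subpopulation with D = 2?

5.5

Conditioning on D=2 selects the 4 unit(s) with L ∈ {-2, 2, 1, 4}. Their M values: 11, 3, 5, 3. Mean = 5.5.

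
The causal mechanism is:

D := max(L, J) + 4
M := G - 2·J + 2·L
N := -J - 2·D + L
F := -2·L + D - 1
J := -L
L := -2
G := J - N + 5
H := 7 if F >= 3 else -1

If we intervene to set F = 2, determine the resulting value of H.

-1

Intervening sets F = 2 and removes its equation (F := -2·L + D - 1).
H = 7 if F >= 3 else -1  [with F=2]  = -1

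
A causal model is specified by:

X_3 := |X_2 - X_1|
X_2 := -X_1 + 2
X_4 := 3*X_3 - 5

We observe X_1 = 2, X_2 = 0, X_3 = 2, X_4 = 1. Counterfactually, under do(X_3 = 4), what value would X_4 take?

7

The intervention breaks the incoming arrows to X_3: X_3 := |X_2 - X_1| no longer applies, and X_3 = 4.
X_4 = 3*X_3 - 5  [with X_3=4]  = 7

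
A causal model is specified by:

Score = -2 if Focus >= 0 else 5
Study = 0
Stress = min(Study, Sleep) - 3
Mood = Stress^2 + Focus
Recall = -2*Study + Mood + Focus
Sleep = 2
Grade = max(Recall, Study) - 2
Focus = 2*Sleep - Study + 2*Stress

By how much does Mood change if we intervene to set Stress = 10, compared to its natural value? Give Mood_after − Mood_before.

117

The intervention breaks the incoming arrows to Stress: Stress = min(Study, Sleep) - 3 no longer applies, and Stress = 10.
Focus = 2*Sleep - Study + 2*Stress  [with Sleep=2, Study=0, Stress=10]  = 24
Mood = Stress^2 + Focus  [with Stress=10, Focus=24]  = 124
Without intervention: Stress = min(Study, Sleep) - 3  [with Study=0, Sleep=2]  = -3; Focus = 2*Sleep - Study + 2*Stress  [with Sleep=2, Study=0, Stress=-3]  = -2; Mood = Stress^2 + Focus  [with Stress=-3, Focus=-2]  = 7.
Change = 124 − 7 = 117.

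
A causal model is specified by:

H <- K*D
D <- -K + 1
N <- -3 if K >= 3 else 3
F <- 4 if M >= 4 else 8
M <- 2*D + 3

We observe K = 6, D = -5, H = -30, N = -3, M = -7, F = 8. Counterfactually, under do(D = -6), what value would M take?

-9

do(D=-6) replaces the equation D <- -K + 1 with the constant D = -6.
M = 2*D + 3  [with D=-6]  = -9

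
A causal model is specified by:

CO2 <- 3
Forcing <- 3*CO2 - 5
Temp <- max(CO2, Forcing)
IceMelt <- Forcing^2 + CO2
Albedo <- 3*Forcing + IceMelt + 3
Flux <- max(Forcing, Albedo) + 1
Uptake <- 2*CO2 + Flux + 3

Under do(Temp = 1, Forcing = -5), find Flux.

17

Setting Temp = 1, Forcing = -5 by intervention discards those variables' equations.
IceMelt = Forcing^2 + CO2  [with Forcing=-5, CO2=3]  = 28
Albedo = 3*Forcing + IceMelt + 3  [with Forcing=-5, IceMelt=28]  = 16
Flux = max(Forcing, Albedo) + 1  [with Forcing=-5, Albedo=16]  = 17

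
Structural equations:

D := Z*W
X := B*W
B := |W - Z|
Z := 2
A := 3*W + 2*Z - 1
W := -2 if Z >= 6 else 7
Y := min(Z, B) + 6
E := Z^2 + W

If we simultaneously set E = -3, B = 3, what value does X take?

21

Setting E = -3, B = 3 by intervention discards those variables' equations.
W = -2 if Z >= 6 else 7  [with Z=2]  = 7
X = B*W  [with B=3, W=7]  = 21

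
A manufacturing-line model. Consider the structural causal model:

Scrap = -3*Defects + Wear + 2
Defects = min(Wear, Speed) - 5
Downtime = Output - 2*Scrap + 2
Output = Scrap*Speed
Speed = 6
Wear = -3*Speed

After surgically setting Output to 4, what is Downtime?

The intervention breaks the incoming arrows to Output: Output = Scrap*Speed no longer applies, and Output = 4.
Wear = -3*Speed  [with Speed=6]  = -18
Defects = min(Wear, Speed) - 5  [with Wear=-18, Speed=6]  = -23
Scrap = -3*Defects + Wear + 2  [with Defects=-23, Wear=-18]  = 53
Downtime = Output - 2*Scrap + 2  [with Output=4, Scrap=53]  = -100

-100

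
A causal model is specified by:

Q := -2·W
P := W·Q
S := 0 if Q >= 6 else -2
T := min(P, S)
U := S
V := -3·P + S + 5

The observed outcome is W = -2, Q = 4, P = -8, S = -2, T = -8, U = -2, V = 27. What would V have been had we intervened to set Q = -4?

-21

Under do(Q=-4), the mechanism Q := -2·W is discarded; Q is fixed at -4.
P = W·Q  [with W=-2, Q=-4]  = 8
S = 0 if Q >= 6 else -2  [with Q=-4]  = -2
V = -3·P + S + 5  [with P=8, S=-2]  = -21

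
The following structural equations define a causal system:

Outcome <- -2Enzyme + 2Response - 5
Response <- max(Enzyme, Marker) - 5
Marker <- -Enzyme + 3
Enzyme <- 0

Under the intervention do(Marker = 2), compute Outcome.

-11

Under do(Marker=2), the mechanism Marker <- -Enzyme + 3 is discarded; Marker is fixed at 2.
Response = max(Enzyme, Marker) - 5  [with Enzyme=0, Marker=2]  = -3
Outcome = -2Enzyme + 2Response - 5  [with Enzyme=0, Response=-3]  = -11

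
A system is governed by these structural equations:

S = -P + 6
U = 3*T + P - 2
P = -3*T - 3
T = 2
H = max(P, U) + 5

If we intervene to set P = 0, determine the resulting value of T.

Under do(P=0), the mechanism P = -3*T - 3 is discarded; P is fixed at 0.
T is not downstream of the intervention, so its value is determined by the original equations.

2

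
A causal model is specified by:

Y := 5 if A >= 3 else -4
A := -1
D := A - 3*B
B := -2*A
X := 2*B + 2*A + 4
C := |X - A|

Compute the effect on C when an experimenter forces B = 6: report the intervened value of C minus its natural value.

8

do(B=6) replaces the equation B := -2*A with the constant B = 6.
X = 2*B + 2*A + 4  [with B=6, A=-1]  = 14
C = |X - A|  [with X=14, A=-1]  = 15
Without intervention: B = -2*A  [with A=-1]  = 2; X = 2*B + 2*A + 4  [with B=2, A=-1]  = 6; C = |X - A|  [with X=6, A=-1]  = 7.
Change = 15 − 7 = 8.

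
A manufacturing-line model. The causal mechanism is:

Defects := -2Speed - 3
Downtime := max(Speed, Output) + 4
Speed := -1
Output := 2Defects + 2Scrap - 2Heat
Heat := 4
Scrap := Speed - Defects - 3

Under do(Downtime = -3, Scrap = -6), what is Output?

-22

Setting Downtime = -3, Scrap = -6 by intervention discards those variables' equations.
Defects = -2Speed - 3  [with Speed=-1]  = -1
Output = 2Defects + 2Scrap - 2Heat  [with Defects=-1, Scrap=-6, Heat=4]  = -22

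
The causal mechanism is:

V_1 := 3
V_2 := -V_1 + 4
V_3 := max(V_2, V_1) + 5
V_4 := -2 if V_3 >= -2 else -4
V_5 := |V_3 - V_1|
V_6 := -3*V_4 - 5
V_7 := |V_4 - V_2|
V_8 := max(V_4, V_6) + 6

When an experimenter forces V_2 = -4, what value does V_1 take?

3

Under do(V_2=-4), the mechanism V_2 := -V_1 + 4 is discarded; V_2 is fixed at -4.
V_1 is not downstream of the intervention, so its value is determined by the original equations.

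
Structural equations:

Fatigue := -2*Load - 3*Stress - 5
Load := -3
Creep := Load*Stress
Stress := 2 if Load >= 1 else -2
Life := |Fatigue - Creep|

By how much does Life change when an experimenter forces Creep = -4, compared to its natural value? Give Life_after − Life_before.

do(Creep=-4) replaces the equation Creep := Load*Stress with the constant Creep = -4.
Stress = 2 if Load >= 1 else -2  [with Load=-3]  = -2
Fatigue = -2*Load - 3*Stress - 5  [with Load=-3, Stress=-2]  = 7
Life = |Fatigue - Creep|  [with Fatigue=7, Creep=-4]  = 11
Without intervention: Stress = 2 if Load >= 1 else -2  [with Load=-3]  = -2; Creep = Load*Stress  [with Load=-3, Stress=-2]  = 6; Fatigue = -2*Load - 3*Stress - 5  [with Load=-3, Stress=-2]  = 7; Life = |Fatigue - Creep|  [with Fatigue=7, Creep=6]  = 1.
Change = 11 − 1 = 10.

10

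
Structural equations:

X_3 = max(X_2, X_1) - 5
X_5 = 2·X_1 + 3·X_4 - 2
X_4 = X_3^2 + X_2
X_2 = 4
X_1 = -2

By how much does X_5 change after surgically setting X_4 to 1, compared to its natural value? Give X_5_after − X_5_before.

Intervening sets X_4 = 1 and removes its equation (X_4 = X_3^2 + X_2).
X_5 = 2·X_1 + 3·X_4 - 2  [with X_1=-2, X_4=1]  = -3
Without intervention: X_3 = max(X_2, X_1) - 5  [with X_2=4, X_1=-2]  = -1; X_4 = X_3^2 + X_2  [with X_3=-1, X_2=4]  = 5; X_5 = 2·X_1 + 3·X_4 - 2  [with X_1=-2, X_4=5]  = 9.
Change = -3 − 9 = -12.

-12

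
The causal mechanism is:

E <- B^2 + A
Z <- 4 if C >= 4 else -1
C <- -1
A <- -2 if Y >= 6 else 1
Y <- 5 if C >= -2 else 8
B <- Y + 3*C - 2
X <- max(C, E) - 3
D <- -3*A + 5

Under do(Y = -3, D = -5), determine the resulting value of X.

Setting Y = -3, D = -5 by intervention discards those variables' equations.
B = Y + 3*C - 2  [with Y=-3, C=-1]  = -8
A = -2 if Y >= 6 else 1  [with Y=-3]  = 1
E = B^2 + A  [with B=-8, A=1]  = 65
X = max(C, E) - 3  [with C=-1, E=65]  = 62

62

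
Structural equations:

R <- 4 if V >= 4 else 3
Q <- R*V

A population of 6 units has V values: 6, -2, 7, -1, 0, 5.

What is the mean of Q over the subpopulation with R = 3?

-3

Conditioning on R=3 selects the 3 unit(s) with V ∈ {-2, -1, 0}. Their Q values: -6, -3, 0. Mean = -3.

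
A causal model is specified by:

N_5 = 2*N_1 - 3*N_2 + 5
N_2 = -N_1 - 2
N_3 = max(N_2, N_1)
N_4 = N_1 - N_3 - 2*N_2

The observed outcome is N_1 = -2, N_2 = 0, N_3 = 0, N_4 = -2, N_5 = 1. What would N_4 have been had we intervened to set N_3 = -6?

4

The intervention breaks the incoming arrows to N_3: N_3 = max(N_2, N_1) no longer applies, and N_3 = -6.
N_2 = -N_1 - 2  [with N_1=-2]  = 0
N_4 = N_1 - N_3 - 2*N_2  [with N_1=-2, N_3=-6, N_2=0]  = 4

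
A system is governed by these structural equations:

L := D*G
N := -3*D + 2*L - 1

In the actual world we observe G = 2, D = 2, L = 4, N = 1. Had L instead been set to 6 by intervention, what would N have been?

5

The intervention breaks the incoming arrows to L: L := D*G no longer applies, and L = 6.
N = -3*D + 2*L - 1  [with D=2, L=6]  = 5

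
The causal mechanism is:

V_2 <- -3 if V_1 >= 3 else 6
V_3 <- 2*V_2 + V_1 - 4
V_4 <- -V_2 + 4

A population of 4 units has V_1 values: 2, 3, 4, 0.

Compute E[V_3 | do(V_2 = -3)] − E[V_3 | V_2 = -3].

-1.25

do(V_2=-3) breaks V_2's dependence on V_1. With V_2=-3 fixed, V_3 across the units is -8, -7, -6, -10, mean -7.75.
E[V_3|V_2=-3] averages over only the 2 units with V_2=-3 (V_1 = 3, 4): V_3 = -7, -6, mean -6.5.
Difference = -7.75 − (-6.5) = -1.25.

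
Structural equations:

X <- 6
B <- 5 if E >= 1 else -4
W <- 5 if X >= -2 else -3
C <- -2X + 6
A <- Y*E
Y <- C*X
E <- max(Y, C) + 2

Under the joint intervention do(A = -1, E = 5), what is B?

5

Setting A = -1, E = 5 by intervention discards those variables' equations.
B = 5 if E >= 1 else -4  [with E=5]  = 5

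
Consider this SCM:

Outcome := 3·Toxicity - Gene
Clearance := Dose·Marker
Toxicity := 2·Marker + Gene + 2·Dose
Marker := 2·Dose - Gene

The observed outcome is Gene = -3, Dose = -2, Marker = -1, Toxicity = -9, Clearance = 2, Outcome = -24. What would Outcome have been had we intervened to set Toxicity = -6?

-15

Under do(Toxicity=-6), the mechanism Toxicity := 2·Marker + Gene + 2·Dose is discarded; Toxicity is fixed at -6.
Outcome = 3·Toxicity - Gene  [with Toxicity=-6, Gene=-3]  = -15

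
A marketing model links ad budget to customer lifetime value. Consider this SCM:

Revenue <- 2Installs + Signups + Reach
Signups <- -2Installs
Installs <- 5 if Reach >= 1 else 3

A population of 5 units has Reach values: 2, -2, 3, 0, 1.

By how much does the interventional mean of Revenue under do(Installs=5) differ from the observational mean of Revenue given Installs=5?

do(Installs=5) breaks Installs's dependence on Reach. With Installs=5 fixed, Revenue across the units is 2, -2, 3, 0, 1, mean 0.8.
E[Revenue|Installs=5] averages over only the 3 units with Installs=5 (Reach = 2, 3, 1): Revenue = 2, 3, 1, mean 2.
Difference = 0.8 − 2 = -1.2.

-1.2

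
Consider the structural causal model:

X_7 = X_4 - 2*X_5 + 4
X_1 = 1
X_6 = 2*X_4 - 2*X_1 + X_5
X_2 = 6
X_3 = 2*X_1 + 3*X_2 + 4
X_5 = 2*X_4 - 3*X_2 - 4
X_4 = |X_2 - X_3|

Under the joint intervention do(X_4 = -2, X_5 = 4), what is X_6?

-2

The joint intervention fixes X_4 = -2, X_5 = 4, removing each variable's own equation.
X_6 = 2*X_4 - 2*X_1 + X_5  [with X_4=-2, X_1=1, X_5=4]  = -2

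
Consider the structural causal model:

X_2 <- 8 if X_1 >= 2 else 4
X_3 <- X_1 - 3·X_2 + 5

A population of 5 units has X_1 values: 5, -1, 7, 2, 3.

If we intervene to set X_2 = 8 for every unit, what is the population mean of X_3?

-15.8

do(X_2=8) breaks X_2's dependence on X_1. With X_2=8 fixed, X_3 across the units is -14, -20, -12, -17, -16, mean -15.8.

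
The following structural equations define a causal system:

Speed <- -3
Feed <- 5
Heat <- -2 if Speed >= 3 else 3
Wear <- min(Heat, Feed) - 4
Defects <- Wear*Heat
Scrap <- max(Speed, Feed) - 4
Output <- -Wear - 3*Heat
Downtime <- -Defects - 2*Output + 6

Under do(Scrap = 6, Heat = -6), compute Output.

28

Under do(Scrap = 6, Heat = -6), each intervened variable's structural equation is replaced by its fixed value.
Wear = min(Heat, Feed) - 4  [with Heat=-6, Feed=5]  = -10
Output = -Wear - 3*Heat  [with Wear=-10, Heat=-6]  = 28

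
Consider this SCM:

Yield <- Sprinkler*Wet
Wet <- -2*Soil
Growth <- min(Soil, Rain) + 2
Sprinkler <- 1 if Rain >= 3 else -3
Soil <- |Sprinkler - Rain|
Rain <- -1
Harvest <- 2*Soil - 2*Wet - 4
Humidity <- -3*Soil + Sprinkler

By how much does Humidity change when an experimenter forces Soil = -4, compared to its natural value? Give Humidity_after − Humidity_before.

The intervention breaks the incoming arrows to Soil: Soil <- |Sprinkler - Rain| no longer applies, and Soil = -4.
Sprinkler = 1 if Rain >= 3 else -3  [with Rain=-1]  = -3
Humidity = -3*Soil + Sprinkler  [with Soil=-4, Sprinkler=-3]  = 9
Without intervention: Sprinkler = 1 if Rain >= 3 else -3  [with Rain=-1]  = -3; Soil = |Sprinkler - Rain|  [with Sprinkler=-3, Rain=-1]  = 2; Humidity = -3*Soil + Sprinkler  [with Soil=2, Sprinkler=-3]  = -9.
Change = 9 − (-9) = 18.

18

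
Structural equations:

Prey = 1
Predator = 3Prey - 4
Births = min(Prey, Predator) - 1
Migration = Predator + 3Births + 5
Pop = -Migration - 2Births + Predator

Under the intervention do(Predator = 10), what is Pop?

do(Predator=10) replaces the equation Predator = 3Prey - 4 with the constant Predator = 10.
Births = min(Prey, Predator) - 1  [with Prey=1, Predator=10]  = 0
Migration = Predator + 3Births + 5  [with Predator=10, Births=0]  = 15
Pop = -Migration - 2Births + Predator  [with Migration=15, Births=0, Predator=10]  = -5

-5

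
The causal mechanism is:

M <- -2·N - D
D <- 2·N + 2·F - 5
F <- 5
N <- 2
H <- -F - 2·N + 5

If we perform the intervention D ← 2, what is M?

-6

Intervening sets D = 2 and removes its equation (D <- 2·N + 2·F - 5).
M = -2·N - D  [with N=2, D=2]  = -6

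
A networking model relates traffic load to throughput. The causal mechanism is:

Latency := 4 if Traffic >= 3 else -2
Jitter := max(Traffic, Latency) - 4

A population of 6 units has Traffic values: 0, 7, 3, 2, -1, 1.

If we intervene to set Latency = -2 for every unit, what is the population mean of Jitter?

do(Latency=-2) breaks Latency's dependence on Traffic. With Latency=-2 fixed, Jitter across the units is -4, 3, -1, -2, -5, -3, mean -2.

-2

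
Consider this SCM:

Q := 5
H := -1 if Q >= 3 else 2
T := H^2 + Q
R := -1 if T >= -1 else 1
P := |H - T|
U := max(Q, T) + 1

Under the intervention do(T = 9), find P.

10

do(T=9) replaces the equation T := H^2 + Q with the constant T = 9.
H = -1 if Q >= 3 else 2  [with Q=5]  = -1
P = |H - T|  [with H=-1, T=9]  = 10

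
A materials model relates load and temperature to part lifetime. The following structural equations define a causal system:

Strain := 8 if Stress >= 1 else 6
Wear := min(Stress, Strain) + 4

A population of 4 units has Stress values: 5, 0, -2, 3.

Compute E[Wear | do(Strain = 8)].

5.5

Under do(Strain=8), Strain's equation is replaced by Strain=8 for every unit. Per-unit Wear: 9, 4, 2, 7. Mean = 5.5.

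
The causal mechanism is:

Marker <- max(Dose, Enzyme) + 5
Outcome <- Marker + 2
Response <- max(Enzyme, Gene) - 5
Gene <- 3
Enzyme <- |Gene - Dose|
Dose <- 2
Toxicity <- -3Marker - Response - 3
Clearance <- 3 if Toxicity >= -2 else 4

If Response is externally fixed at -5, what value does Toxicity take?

-19

The intervention breaks the incoming arrows to Response: Response <- max(Enzyme, Gene) - 5 no longer applies, and Response = -5.
Enzyme = |Gene - Dose|  [with Gene=3, Dose=2]  = 1
Marker = max(Dose, Enzyme) + 5  [with Dose=2, Enzyme=1]  = 7
Toxicity = -3Marker - Response - 3  [with Marker=7, Response=-5]  = -19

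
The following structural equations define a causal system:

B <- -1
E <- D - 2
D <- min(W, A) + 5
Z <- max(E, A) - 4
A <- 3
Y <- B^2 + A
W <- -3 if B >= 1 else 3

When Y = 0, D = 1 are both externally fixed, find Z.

Under do(Y = 0, D = 1), each intervened variable's structural equation is replaced by its fixed value.
E = D - 2  [with D=1]  = -1
Z = max(E, A) - 4  [with E=-1, A=3]  = -1

-1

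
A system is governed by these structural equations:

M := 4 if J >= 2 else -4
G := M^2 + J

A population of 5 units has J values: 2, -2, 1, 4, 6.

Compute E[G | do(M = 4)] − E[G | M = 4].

Every unit gets M=4 under the intervention. G values become 18, 14, 17, 20, 22; E[G|do(M=4)] = 18.2.
Conditioning on M=4 selects the 3 unit(s) with J ∈ {2, 4, 6}. Their G values: 18, 20, 22. Mean = 20.
Difference = 18.2 − 20 = -1.8.

-1.8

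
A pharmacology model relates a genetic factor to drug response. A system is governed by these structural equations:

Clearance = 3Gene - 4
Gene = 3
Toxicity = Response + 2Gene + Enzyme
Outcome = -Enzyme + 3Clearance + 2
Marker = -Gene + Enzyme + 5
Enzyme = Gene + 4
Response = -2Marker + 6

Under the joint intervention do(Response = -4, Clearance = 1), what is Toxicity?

Setting Response = -4, Clearance = 1 by intervention discards those variables' equations.
Enzyme = Gene + 4  [with Gene=3]  = 7
Toxicity = Response + 2Gene + Enzyme  [with Response=-4, Gene=3, Enzyme=7]  = 9

9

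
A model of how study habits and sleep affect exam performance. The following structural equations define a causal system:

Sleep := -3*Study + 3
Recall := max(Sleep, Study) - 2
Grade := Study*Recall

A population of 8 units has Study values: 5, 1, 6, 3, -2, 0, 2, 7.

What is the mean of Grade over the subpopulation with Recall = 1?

Observing Recall=1 restricts to units where Recall's equation naturally yields 1: Study ∈ {3, 0}. In that subpopulation Grade = 3, 0, mean 1.5.

1.5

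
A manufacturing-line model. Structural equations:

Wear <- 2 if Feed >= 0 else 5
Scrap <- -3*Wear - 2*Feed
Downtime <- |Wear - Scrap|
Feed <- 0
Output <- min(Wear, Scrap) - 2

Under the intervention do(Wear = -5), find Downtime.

do(Wear=-5) replaces the equation Wear <- 2 if Feed >= 0 else 5 with the constant Wear = -5.
Scrap = -3*Wear - 2*Feed  [with Wear=-5, Feed=0]  = 15
Downtime = |Wear - Scrap|  [with Wear=-5, Scrap=15]  = 20

20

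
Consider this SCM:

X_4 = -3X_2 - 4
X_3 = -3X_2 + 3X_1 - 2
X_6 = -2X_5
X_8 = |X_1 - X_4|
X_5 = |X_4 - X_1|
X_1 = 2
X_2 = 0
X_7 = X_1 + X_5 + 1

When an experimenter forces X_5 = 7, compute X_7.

Under do(X_5=7), the mechanism X_5 = |X_4 - X_1| is discarded; X_5 is fixed at 7.
X_7 = X_1 + X_5 + 1  [with X_1=2, X_5=7]  = 10

10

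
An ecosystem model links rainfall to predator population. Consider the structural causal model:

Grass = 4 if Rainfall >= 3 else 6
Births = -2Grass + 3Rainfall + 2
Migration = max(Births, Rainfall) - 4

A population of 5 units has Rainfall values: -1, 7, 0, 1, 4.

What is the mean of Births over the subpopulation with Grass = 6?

-10

Conditioning on Grass=6 selects the 3 unit(s) with Rainfall ∈ {-1, 0, 1}. Their Births values: -13, -10, -7. Mean = -10.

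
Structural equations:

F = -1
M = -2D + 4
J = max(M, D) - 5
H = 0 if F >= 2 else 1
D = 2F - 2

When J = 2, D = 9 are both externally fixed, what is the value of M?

-14

Setting J = 2, D = 9 by intervention discards those variables' equations.
M = -2D + 4  [with D=9]  = -14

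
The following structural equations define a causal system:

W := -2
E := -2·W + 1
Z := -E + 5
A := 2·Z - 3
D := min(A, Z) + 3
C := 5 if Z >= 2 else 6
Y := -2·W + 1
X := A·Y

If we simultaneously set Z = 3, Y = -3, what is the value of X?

Under do(Z = 3, Y = -3), each intervened variable's structural equation is replaced by its fixed value.
A = 2·Z - 3  [with Z=3]  = 3
X = A·Y  [with A=3, Y=-3]  = -9

-9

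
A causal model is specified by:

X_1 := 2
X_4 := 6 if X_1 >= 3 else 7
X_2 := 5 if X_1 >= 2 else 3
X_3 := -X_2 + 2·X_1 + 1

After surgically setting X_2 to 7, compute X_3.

The intervention breaks the incoming arrows to X_2: X_2 := 5 if X_1 >= 2 else 3 no longer applies, and X_2 = 7.
X_3 = -X_2 + 2·X_1 + 1  [with X_2=7, X_1=2]  = -2

-2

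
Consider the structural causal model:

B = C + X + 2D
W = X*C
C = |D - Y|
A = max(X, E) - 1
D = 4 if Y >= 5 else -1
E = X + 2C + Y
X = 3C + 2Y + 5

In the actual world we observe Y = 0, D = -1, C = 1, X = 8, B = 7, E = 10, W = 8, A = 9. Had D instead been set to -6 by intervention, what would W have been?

138

Under do(D=-6), the mechanism D = 4 if Y >= 5 else -1 is discarded; D is fixed at -6.
C = |D - Y|  [with D=-6, Y=0]  = 6
X = 3C + 2Y + 5  [with C=6, Y=0]  = 23
W = X*C  [with X=23, C=6]  = 138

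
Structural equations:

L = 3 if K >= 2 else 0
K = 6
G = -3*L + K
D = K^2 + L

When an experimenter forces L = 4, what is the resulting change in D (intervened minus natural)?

The intervention breaks the incoming arrows to L: L = 3 if K >= 2 else 0 no longer applies, and L = 4.
D = K^2 + L  [with K=6, L=4]  = 40
Without intervention: L = 3 if K >= 2 else 0  [with K=6]  = 3; D = K^2 + L  [with K=6, L=3]  = 39.
Change = 40 − 39 = 1.

1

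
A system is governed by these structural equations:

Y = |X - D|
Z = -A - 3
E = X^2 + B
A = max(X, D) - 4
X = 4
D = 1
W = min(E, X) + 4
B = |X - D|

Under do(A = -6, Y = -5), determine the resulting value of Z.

3

Under do(A = -6, Y = -5), each intervened variable's structural equation is replaced by its fixed value.
Z = -A - 3  [with A=-6]  = 3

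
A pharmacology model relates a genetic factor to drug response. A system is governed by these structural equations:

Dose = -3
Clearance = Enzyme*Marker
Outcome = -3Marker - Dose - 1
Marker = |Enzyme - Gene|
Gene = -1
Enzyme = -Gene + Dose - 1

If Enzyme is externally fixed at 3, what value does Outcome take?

The intervention breaks the incoming arrows to Enzyme: Enzyme = -Gene + Dose - 1 no longer applies, and Enzyme = 3.
Marker = |Enzyme - Gene|  [with Enzyme=3, Gene=-1]  = 4
Outcome = -3Marker - Dose - 1  [with Marker=4, Dose=-3]  = -10

-10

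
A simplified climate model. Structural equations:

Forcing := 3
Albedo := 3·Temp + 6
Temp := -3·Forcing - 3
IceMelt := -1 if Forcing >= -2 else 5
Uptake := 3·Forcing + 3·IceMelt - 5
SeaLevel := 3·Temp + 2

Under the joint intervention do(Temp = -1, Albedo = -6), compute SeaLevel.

Setting Temp = -1, Albedo = -6 by intervention discards those variables' equations.
SeaLevel = 3·Temp + 2  [with Temp=-1]  = -1

-1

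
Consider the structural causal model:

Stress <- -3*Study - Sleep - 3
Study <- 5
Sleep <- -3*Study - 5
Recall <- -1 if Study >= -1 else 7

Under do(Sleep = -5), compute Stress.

-13

The intervention breaks the incoming arrows to Sleep: Sleep <- -3*Study - 5 no longer applies, and Sleep = -5.
Stress = -3*Study - Sleep - 3  [with Study=5, Sleep=-5]  = -13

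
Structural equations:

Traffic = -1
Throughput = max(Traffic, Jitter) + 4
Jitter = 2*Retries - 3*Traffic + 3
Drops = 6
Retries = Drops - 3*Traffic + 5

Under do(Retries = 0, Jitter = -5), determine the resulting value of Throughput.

3

Setting Retries = 0, Jitter = -5 by intervention discards those variables' equations.
Throughput = max(Traffic, Jitter) + 4  [with Traffic=-1, Jitter=-5]  = 3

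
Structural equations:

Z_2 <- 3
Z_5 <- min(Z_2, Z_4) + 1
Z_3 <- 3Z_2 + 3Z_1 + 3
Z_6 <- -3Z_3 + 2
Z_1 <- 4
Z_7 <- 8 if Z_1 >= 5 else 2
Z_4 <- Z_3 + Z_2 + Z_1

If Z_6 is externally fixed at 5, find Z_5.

do(Z_6=5) replaces the equation Z_6 <- -3Z_3 + 2 with the constant Z_6 = 5.
Since Z_5 is not a descendant of the intervened variable, it is unaffected.
Z_3 = 3Z_2 + 3Z_1 + 3  [with Z_2=3, Z_1=4]  = 24
Z_4 = Z_3 + Z_2 + Z_1  [with Z_3=24, Z_2=3, Z_1=4]  = 31
Z_5 = min(Z_2, Z_4) + 1  [with Z_2=3, Z_4=31]  = 4

4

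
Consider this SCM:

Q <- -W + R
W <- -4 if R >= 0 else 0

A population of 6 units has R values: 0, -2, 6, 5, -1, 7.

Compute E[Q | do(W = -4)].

Every unit gets W=-4 under the intervention. Q values become 4, 2, 10, 9, 3, 11; E[Q|do(W=-4)] = 6.5.

6.5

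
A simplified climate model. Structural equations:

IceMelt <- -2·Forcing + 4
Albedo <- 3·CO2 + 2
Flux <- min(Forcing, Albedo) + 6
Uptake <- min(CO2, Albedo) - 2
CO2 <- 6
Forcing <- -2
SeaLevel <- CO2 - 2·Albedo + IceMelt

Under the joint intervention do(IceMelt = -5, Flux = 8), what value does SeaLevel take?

The joint intervention fixes IceMelt = -5, Flux = 8, removing each variable's own equation.
Albedo = 3·CO2 + 2  [with CO2=6]  = 20
SeaLevel = CO2 - 2·Albedo + IceMelt  [with CO2=6, Albedo=20, IceMelt=-5]  = -39

-39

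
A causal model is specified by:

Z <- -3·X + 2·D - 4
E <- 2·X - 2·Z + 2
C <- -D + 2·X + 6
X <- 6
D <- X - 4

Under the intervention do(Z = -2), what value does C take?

16

do(Z=-2) replaces the equation Z <- -3·X + 2·D - 4 with the constant Z = -2.
C is not downstream of the intervention, so its value is determined by the original equations.
D = X - 4  [with X=6]  = 2
C = -D + 2·X + 6  [with D=2, X=6]  = 16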